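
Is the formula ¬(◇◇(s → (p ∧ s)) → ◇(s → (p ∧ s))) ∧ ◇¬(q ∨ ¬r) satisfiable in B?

1. ¬(◇◇(s → (p ∧ s)) → ◇(s → (p ∧ s))) ∧ ◇¬(q ∨ ¬r), 0
2. ¬(◇◇(s → (p ∧ s)) → ◇(s → (p ∧ s))), 0
3. ◇¬(q ∨ ¬r), 0
4. ◇◇(s → (p ∧ s)), 0
5. ¬◇(s → (p ∧ s)), 0
6. ¬(s → (p ∧ s)), 0
7. s, 0
8. ¬(p ∧ s), 0
9. ¬p, 0
10. ¬(q ∨ ¬r), 1
11. ¬q, 1
12. r, 1
13. ¬(s → (p ∧ s)), 1
14. s, 1
15. ¬(p ∧ s), 1
16. ¬p, 1
17. ◇(s → (p ∧ s)), 2
18. ¬(s → (p ∧ s)), 2
19. s, 2
20. ¬(p ∧ s), 2
21. ¬p, 2
22. s → (p ∧ s), 3
23. p ∧ s, 3
24. p, 3
25. s, 3
Accessibility: 0R0, 0R1, 0R2, 1R0, 1R1, 2R0, 2R2, 2R3, 3R2, 3R3

Satisfiable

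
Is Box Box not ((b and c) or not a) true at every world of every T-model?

Invalid (countermodel exists)

Tableau for the negation not Box Box not ((b and c) or not a):
1. not Box Box not ((b and c) or not a), w0
2. not Box not ((b and c) or not a), w1
3. (b and c) or not a, w2
4. not a, w2
Accessibility: w0Rw0, w0Rw1, w1Rw1, w1Rw2, w2Rw2
The negation has an open branch (countermodel exists).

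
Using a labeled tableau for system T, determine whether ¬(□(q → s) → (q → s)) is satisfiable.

Unsatisfiable (every branch closes)

1. ¬(□(q → s) → (q → s)), u
2. □(q → s), u
3. ¬(q → s), u
4. q, u
5. ¬s, u
6. q → s, u
7. s, u
Accessibility: uRu
Branch closes: s and ¬s both at u.
All branches of the tableau close; one closing branch shown above.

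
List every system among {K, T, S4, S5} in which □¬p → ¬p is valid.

T, S4, S5

K-tableau for the negation ¬(□¬p → ¬p):
1. ¬(□¬p → ¬p), 0
2. □¬p, 0
3. p, 0
Complete open branch: countermodel on a K-frame, so not valid in K.
T-tableau for the negation ¬(□¬p → ¬p):
1. ¬(□¬p → ¬p), 0
2. □¬p, 0
3. p, 0
4. ¬p, 0
Accessibility: 0R0
Branch closes: p and ¬p both at 0.
Every branch closes (one shown): valid in T, hence also in S4, S5 (every theorem of T is a theorem of S4 and S5).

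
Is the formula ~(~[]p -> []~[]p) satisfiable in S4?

Yes, satisfiable

1. ~(~[]p -> []~[]p), w0
2. ~[]p, w0   [~->-rule on 1]
3. ~[]~[]p, w0   [~->-rule on 1]
4. ~p, w1   [~[]-rule on 2: fresh world w1, w0Rw1]
5. []p, w2   [~[]-rule on 3: fresh world w2, w0Rw2]
6. p, w2   [[]-rule on 5 via w2Rw2]
Accessibility: w0Rw0, w0Rw1, w0Rw2, w1Rw1, w2Rw2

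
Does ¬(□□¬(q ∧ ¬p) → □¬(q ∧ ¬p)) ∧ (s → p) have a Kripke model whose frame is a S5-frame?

1. ¬(□□¬(q ∧ ¬p) → □¬(q ∧ ¬p)) ∧ (s → p), 0
2. ¬(□□¬(q ∧ ¬p) → □¬(q ∧ ¬p)), 0   [∧-rule on 1]
3. s → p, 0   [∧-rule on 1]
4. □□¬(q ∧ ¬p), 0   [¬→-rule on 2]
5. ¬□¬(q ∧ ¬p), 0   [¬→-rule on 2]
6. □¬(q ∧ ¬p), 0   [□-rule on 4 via 0R0]
7. ¬(q ∧ ¬p), 0   [□-rule on 6 via 0R0]
8. p, 0   [→-rule on 3 (branches; this branch)]
9. q ∧ ¬p, 1   [¬□-rule on 5: fresh world 1, 0R1]
10. q, 1   [∧-rule on 9]
11. ¬p, 1   [∧-rule on 9]
12. □¬(q ∧ ¬p), 1   [□-rule on 4 via 0R1]
13. ¬(q ∧ ¬p), 1   [□-rule on 6 via 0R1]
14. p, 1   [¬∧-rule on 13 (branches; this branch)]
Accessibility: 0R0, 0R1, 1R0, 1R1
Branch closes: p and ¬p both at 1.
(One branch shown.) All branches close.

Unsatisfiable (every branch closes)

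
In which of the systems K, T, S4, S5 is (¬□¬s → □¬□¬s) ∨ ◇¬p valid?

S4-tableau for the negation ¬((¬□¬s → □¬□¬s) ∨ ◇¬p):
1. ¬((¬□¬s → □¬□¬s) ∨ ◇¬p), u
2. ¬(¬□¬s → □¬□¬s), u
3. ¬◇¬p, u
4. ¬□¬s, u
5. ¬□¬□¬s, u
6. p, u
7. s, v
8. p, v
9. □¬s, w
10. p, w
11. ¬s, w
Accessibility: uRu, uRv, uRw, vRv, wRw
Complete open branch: countermodel on an S4-frame, so not valid in S4, nor in K, T (the same frame is also a K-frame and a T-frame).
S5-tableau for the negation ¬((¬□¬s → □¬□¬s) ∨ ◇¬p):
1. ¬((¬□¬s → □¬□¬s) ∨ ◇¬p), u
2. ¬(¬□¬s → □¬□¬s), u
3. ¬◇¬p, u
4. ¬□¬s, u
5. ¬□¬□¬s, u
6. p, u
7. s, v
8. p, v
9. □¬s, w
10. p, w
11. ¬s, u
12. ¬s, v
Accessibility: uRu, uRv, uRw, vRu, vRv, vRw, wRu, wRv, wRw
Branch closes: s and ¬s both at v.
Every branch closes (one shown): valid in S5.

S5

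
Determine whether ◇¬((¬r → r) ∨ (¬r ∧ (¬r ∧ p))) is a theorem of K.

No, not valid

Tableau for the negation ¬◇¬((¬r → r) ∨ (¬r ∧ (¬r ∧ p))):
1. ¬◇¬((¬r → r) ∨ (¬r ∧ (¬r ∧ p))), w0
The negation has an open branch (countermodel exists).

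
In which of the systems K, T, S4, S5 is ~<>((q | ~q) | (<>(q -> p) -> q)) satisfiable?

K

K-tableau for the formula:
1. ~<>((q | ~q) | (<>(q -> p) -> q)), 0
Complete open branch: satisfiable in K.
T-tableau for the formula:
1. ~<>((q | ~q) | (<>(q -> p) -> q)), 0
2. ~((q | ~q) | (<>(q -> p) -> q)), 0
3. ~(q | ~q), 0
4. ~(<>(q -> p) -> q), 0
5. ~q, 0
6. q, 0
Accessibility: 0R0
Branch closes: q and ~q both at 0.
Every branch closes (one shown): unsatisfiable in T, hence also in S4, S5 (every S4/S5-frame is a T-frame).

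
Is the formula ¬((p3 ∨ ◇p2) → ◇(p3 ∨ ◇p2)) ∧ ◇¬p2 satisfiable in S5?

Unsatisfiable

1. ¬((p3 ∨ ◇p2) → ◇(p3 ∨ ◇p2)) ∧ ◇¬p2, u
2. ¬((p3 ∨ ◇p2) → ◇(p3 ∨ ◇p2)), u   [∧-rule on 1]
3. ◇¬p2, u   [∧-rule on 1]
4. p3 ∨ ◇p2, u   [¬→-rule on 2]
5. ¬◇(p3 ∨ ◇p2), u   [¬→-rule on 2]
6. ¬(p3 ∨ ◇p2), u   [¬◇-rule on 5 via uRu]
7. ¬p3, u   [¬∨-rule on 6]
8. ¬◇p2, u   [¬∨-rule on 6]
9. ¬p2, u   [¬◇-rule on 8 via uRu]
10. ◇p2, u   [∨-rule on 4 (branches; this branch)]
11. ¬p2, v   [◇-rule on 3: fresh world v, uRv]
12. ¬(p3 ∨ ◇p2), v   [¬◇-rule on 5 via uRv]
13. ¬p3, v   [¬∨-rule on 12]
14. ¬◇p2, v   [¬∨-rule on 12]
15. p2, w   [◇-rule on 10: fresh world w, uRw]
16. ¬(p3 ∨ ◇p2), w   [¬◇-rule on 5 via uRw]
17. ¬p3, w   [¬∨-rule on 16]
18. ¬◇p2, w   [¬∨-rule on 16]
19. ¬p2, w   [¬◇-rule on 8 via uRw]
Accessibility: uRu, uRv, uRw, vRu, vRv, vRw, wRu, wRv, wRw
Branch closes: p2 and ¬p2 both at w.
All branches of the tableau close; one closing branch shown above.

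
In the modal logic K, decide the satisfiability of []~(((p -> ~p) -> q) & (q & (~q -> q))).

Satisfiable (open branch found)

1. []~(((p -> ~p) -> q) & (q & (~q -> q))), w0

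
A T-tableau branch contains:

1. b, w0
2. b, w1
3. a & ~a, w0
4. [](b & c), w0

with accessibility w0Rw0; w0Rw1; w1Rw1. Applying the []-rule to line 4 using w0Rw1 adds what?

b & c, w1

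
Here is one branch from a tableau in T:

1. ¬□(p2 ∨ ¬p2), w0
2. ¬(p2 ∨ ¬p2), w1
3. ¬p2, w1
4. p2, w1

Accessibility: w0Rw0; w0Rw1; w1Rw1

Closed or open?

Yes, closed

Both p2 and ¬p2 appear at w1.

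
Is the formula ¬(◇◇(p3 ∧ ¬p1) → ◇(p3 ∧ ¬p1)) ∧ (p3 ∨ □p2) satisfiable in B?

1. ¬(◇◇(p3 ∧ ¬p1) → ◇(p3 ∧ ¬p1)) ∧ (p3 ∨ □p2), u
2. ¬(◇◇(p3 ∧ ¬p1) → ◇(p3 ∧ ¬p1)), u   [∧-rule on 1]
3. p3 ∨ □p2, u   [∧-rule on 1]
4. ◇◇(p3 ∧ ¬p1), u   [¬→-rule on 2]
5. ¬◇(p3 ∧ ¬p1), u   [¬→-rule on 2]
6. ¬(p3 ∧ ¬p1), u   [¬◇-rule on 5 via uRu]
7. □p2, u   [∨-rule on 3 (branches; this branch)]
8. p2, u   [□-rule on 7 via uRu]
9. p1, u   [¬∧-rule on 6 (branches; this branch)]
10. ◇(p3 ∧ ¬p1), v   [◇-rule on 4: fresh world v, uRv]
11. ¬(p3 ∧ ¬p1), v   [¬◇-rule on 5 via uRv]
12. p2, v   [□-rule on 7 via uRv]
13. p1, v   [¬∧-rule on 11 (branches; this branch)]
14. p3 ∧ ¬p1, w   [◇-rule on 10: fresh world w, vRw]
15. p3, w   [∧-rule on 14]
16. ¬p1, w   [∧-rule on 14]
Accessibility: uRu, uRv, vRu, vRv, vRw, wRv, wRw

Satisfiable (open branch found)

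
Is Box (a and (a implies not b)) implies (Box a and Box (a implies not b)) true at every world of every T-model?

Tableau for the negation not (Box (a and (a implies not b)) implies (Box a and Box (a implies not b))):
1. not (Box (a and (a implies not b)) implies (Box a and Box (a implies not b))), u
2. Box (a and (a implies not b)), u   [neg-implies-rule on 1]
3. not (Box a and Box (a implies not b)), u   [neg-implies-rule on 1]
4. a and (a implies not b), u   [Box-rule on 2 via uRu]
5. a, u   [and-rule on 4]
6. a implies not b, u   [and-rule on 4]
7. not Box (a implies not b), u   [neg-and-rule on 3 (branches; this branch)]
8. not b, u   [implies-rule on 6 (branches; this branch)]
9. not (a implies not b), v   [neg-Box-rule on 7: fresh world v, uRv]
10. a, v   [neg-implies-rule on 9]
11. b, v   [neg-implies-rule on 9]
12. a and (a implies not b), v   [Box-rule on 2 via uRv]
13. a implies not b, v   [and-rule on 12]
14. not b, v   [implies-rule on 13 (branches; this branch)]
Accessibility: uRu, uRv, vRv
Branch closes: b and not b both at v.
Every branch of the negation's tableau closes; the branch above is one of them.

Valid in T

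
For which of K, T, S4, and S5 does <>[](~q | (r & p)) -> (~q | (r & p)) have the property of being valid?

S5

S4-tableau for the negation ~(<>[](~q | (r & p)) -> (~q | (r & p))):
1. ~(<>[](~q | (r & p)) -> (~q | (r & p))), 0
2. <>[](~q | (r & p)), 0
3. ~(~q | (r & p)), 0
4. q, 0
5. ~(r & p), 0
6. ~p, 0
7. [](~q | (r & p)), 1
8. ~q | (r & p), 1
9. r & p, 1
10. r, 1
11. p, 1
Accessibility: 0R0, 0R1, 1R1
Complete open branch: countermodel on an S4-frame, so not valid in S4, nor in K, T (the same frame is also a K-frame and a T-frame).
S5-tableau for the negation ~(<>[](~q | (r & p)) -> (~q | (r & p))):
1. ~(<>[](~q | (r & p)) -> (~q | (r & p))), 0
2. <>[](~q | (r & p)), 0
3. ~(~q | (r & p)), 0
4. q, 0
5. ~(r & p), 0
6. ~p, 0
7. [](~q | (r & p)), 1
8. ~q | (r & p), 0
9. ~q | (r & p), 1
10. r & p, 0
11. r, 0
12. p, 0
Accessibility: 0R0, 0R1, 1R0, 1R1
Branch closes: p and ~p both at 0.
Every branch closes (one shown): valid in S5.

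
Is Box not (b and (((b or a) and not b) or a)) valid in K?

Tableau for the negation not Box not (b and (((b or a) and not b) or a)):
1. not Box not (b and (((b or a) and not b) or a)), u
2. b and (((b or a) and not b) or a), v
3. b, v
4. ((b or a) and not b) or a, v
5. a, v
Accessibility: uRv
The negation has an open branch (countermodel exists).

Not valid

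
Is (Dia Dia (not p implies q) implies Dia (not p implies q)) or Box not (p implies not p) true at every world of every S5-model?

Tableau for the negation not ((Dia Dia (not p implies q) implies Dia (not p implies q)) or Box not (p implies not p)):
1. not ((Dia Dia (not p implies q) implies Dia (not p implies q)) or Box not (p implies not p)), u
2. not (Dia Dia (not p implies q) implies Dia (not p implies q)), u
3. not Box not (p implies not p), u
4. Dia Dia (not p implies q), u
5. not Dia (not p implies q), u
6. not (not p implies q), u
7. not p, u
8. not q, u
9. p implies not p, v
10. not (not p implies q), v
11. not p, v
12. not q, v
13. Dia (not p implies q), w
14. not (not p implies q), w
15. not p, w
16. not q, w
17. not p implies q, x
18. not (not p implies q), x
19. not p, x
20. not q, x
21. q, x
Accessibility: uRu, uRv, uRw, uRx, vRu, vRv, vRw, vRx, wRu, wRv, wRw, wRx, xRu, xRv, xRw, xRx
Branch closes: q and not q both at x.
All branches of the negation close; one closing branch shown above.

Valid in S5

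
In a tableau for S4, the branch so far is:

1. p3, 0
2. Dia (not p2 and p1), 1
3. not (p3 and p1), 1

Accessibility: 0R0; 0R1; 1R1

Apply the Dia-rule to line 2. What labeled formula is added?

a fresh world 2 with 1R2, and not p2 and p1 at 2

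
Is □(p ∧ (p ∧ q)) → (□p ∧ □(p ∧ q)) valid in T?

Tableau for the negation ¬(□(p ∧ (p ∧ q)) → (□p ∧ □(p ∧ q))):
1. ¬(□(p ∧ (p ∧ q)) → (□p ∧ □(p ∧ q))), w0
2. □(p ∧ (p ∧ q)), w0
3. ¬(□p ∧ □(p ∧ q)), w0
4. p ∧ (p ∧ q), w0
5. p, w0
6. p ∧ q, w0
7. q, w0
8. ¬□(p ∧ q), w0
9. ¬(p ∧ q), w1
10. p ∧ (p ∧ q), w1
11. p, w1
12. p ∧ q, w1
13. q, w1
14. ¬q, w1
Accessibility: w0Rw0, w0Rw1, w1Rw1
Branch closes: q and ¬q both at w1.
Every branch of the negation's tableau closes; the branch above is one of them.

Valid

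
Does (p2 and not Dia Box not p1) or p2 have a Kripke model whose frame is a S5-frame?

Satisfiable

1. (p2 and not Dia Box not p1) or p2, 0
2. p2, 0   [or-rule on 1 (branches; this branch)]
Accessibility: 0R0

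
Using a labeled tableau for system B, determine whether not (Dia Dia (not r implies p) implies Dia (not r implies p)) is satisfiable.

1. not (Dia Dia (not r implies p) implies Dia (not r implies p)), w0
2. Dia Dia (not r implies p), w0
3. not Dia (not r implies p), w0
4. not (not r implies p), w0
5. not r, w0
6. not p, w0
7. Dia (not r implies p), w1
8. not (not r implies p), w1
9. not r, w1
10. not p, w1
11. not r implies p, w2
12. p, w2
Accessibility: w0Rw0, w0Rw1, w1Rw0, w1Rw1, w1Rw2, w2Rw1, w2Rw2

Satisfiable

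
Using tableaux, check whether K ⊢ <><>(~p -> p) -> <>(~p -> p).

Tableau for the negation ~(<><>(~p -> p) -> <>(~p -> p)):
1. ~(<><>(~p -> p) -> <>(~p -> p)), w0
2. <><>(~p -> p), w0
3. ~<>(~p -> p), w0
4. <>(~p -> p), w1
5. ~(~p -> p), w1
6. ~p, w1
7. ~p -> p, w2
8. p, w2
Accessibility: w0Rw1, w1Rw2
The negation has an open branch (countermodel exists).

Invalid (countermodel exists)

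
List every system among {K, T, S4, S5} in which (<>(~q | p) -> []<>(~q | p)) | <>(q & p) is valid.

S5

S4-tableau for the negation ~((<>(~q | p) -> []<>(~q | p)) | <>(q & p)):
1. ~((<>(~q | p) -> []<>(~q | p)) | <>(q & p)), w0
2. ~(<>(~q | p) -> []<>(~q | p)), w0
3. ~<>(q & p), w0
4. <>(~q | p), w0
5. ~[]<>(~q | p), w0
6. ~(q & p), w0
7. ~p, w0
8. ~q | p, w1
9. ~(q & p), w1
10. p, w1
11. ~q, w1
12. ~<>(~q | p), w2
13. ~(q & p), w2
14. ~(~q | p), w2
15. q, w2
16. ~p, w2
Accessibility: w0Rw0, w0Rw1, w0Rw2, w1Rw1, w2Rw2
Complete open branch: countermodel on an S4-frame, so not valid in S4, nor in K, T (the same frame is also a K-frame and a T-frame).
S5-tableau for the negation ~((<>(~q | p) -> []<>(~q | p)) | <>(q & p)):
1. ~((<>(~q | p) -> []<>(~q | p)) | <>(q & p)), w0
2. ~(<>(~q | p) -> []<>(~q | p)), w0
3. ~<>(q & p), w0
4. <>(~q | p), w0
5. ~[]<>(~q | p), w0
6. ~(q & p), w0
7. ~p, w0
8. ~q | p, w1
9. ~(q & p), w1
10. p, w1
11. ~q, w1
12. ~<>(~q | p), w2
13. ~(q & p), w2
14. ~(~q | p), w0
15. q, w0
16. ~(~q | p), w1
17. q, w1
18. ~p, w1
Accessibility: w0Rw0, w0Rw1, w0Rw2, w1Rw0, w1Rw1, w1Rw2, w2Rw0, w2Rw1, w2Rw2
Branch closes: q and ~q both at w1.
Every branch closes (one shown): valid in S5.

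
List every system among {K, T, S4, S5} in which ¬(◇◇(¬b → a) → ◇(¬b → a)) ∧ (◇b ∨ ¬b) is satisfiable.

T-tableau for the formula:
1. ¬(◇◇(¬b → a) → ◇(¬b → a)) ∧ (◇b ∨ ¬b), u
2. ¬(◇◇(¬b → a) → ◇(¬b → a)), u
3. ◇b ∨ ¬b, u
4. ◇◇(¬b → a), u
5. ¬◇(¬b → a), u
6. ¬(¬b → a), u
7. ¬b, u
8. ¬a, u
9. ◇(¬b → a), v
10. ¬(¬b → a), v
11. ¬b, v
12. ¬a, v
13. ¬b → a, w
14. a, w
Accessibility: uRu, uRv, vRv, vRw, wRw
Complete open branch: satisfiable in T, hence also in K (this T-model is also a K-model).
S4-tableau for the formula:
1. ¬(◇◇(¬b → a) → ◇(¬b → a)) ∧ (◇b ∨ ¬b), u
2. ¬(◇◇(¬b → a) → ◇(¬b → a)), u
3. ◇b ∨ ¬b, u
4. ◇◇(¬b → a), u
5. ¬◇(¬b → a), u
6. ¬(¬b → a), u
7. ¬b, u
8. ¬a, u
9. ◇(¬b → a), v
10. ¬(¬b → a), v
11. ¬b, v
12. ¬a, v
13. ¬b → a, w
14. ¬(¬b → a), w
15. ¬b, w
16. ¬a, w
17. a, w
Accessibility: uRu, uRv, uRw, vRv, vRw, wRw
Branch closes: a and ¬a both at w.
Every branch closes (one shown): unsatisfiable in S4, hence also in S5 (every S5-frame is an S4-frame).

K, T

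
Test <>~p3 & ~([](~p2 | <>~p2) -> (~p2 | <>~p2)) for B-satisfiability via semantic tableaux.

Unsatisfiable

1. <>~p3 & ~([](~p2 | <>~p2) -> (~p2 | <>~p2)), w0
2. <>~p3, w0   [&-rule on 1]
3. ~([](~p2 | <>~p2) -> (~p2 | <>~p2)), w0   [&-rule on 1]
4. [](~p2 | <>~p2), w0   [~->-rule on 3]
5. ~(~p2 | <>~p2), w0   [~->-rule on 3]
6. p2, w0   [~|-rule on 5]
7. ~<>~p2, w0   [~|-rule on 5]
8. ~p2 | <>~p2, w0   [[]-rule on 4 via w0Rw0]
9. <>~p2, w0   [|-rule on 8 (branches; this branch)]
10. ~p3, w1   [<>-rule on 2: fresh world w1, w0Rw1]
11. ~p2 | <>~p2, w1   [[]-rule on 4 via w0Rw1]
12. p2, w1   [~<>-rule on 7 via w0Rw1]
13. <>~p2, w1   [|-rule on 11 (branches; this branch)]
14. ~p2, w2   [<>-rule on 9: fresh world w2, w0Rw2]
15. ~p2 | <>~p2, w2   [[]-rule on 4 via w0Rw2]
16. p2, w2   [~<>-rule on 7 via w0Rw2]
Accessibility: w0Rw0, w0Rw1, w0Rw2, w1Rw0, w1Rw1, w2Rw0, w2Rw2
Branch closes: p2 and ~p2 both at w2.
All branches of the tableau close; one closing branch shown above.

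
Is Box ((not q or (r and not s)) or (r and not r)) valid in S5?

Not valid

Tableau for the negation not Box ((not q or (r and not s)) or (r and not r)):
1. not Box ((not q or (r and not s)) or (r and not r)), w0
2. not ((not q or (r and not s)) or (r and not r)), w1
3. not (not q or (r and not s)), w1
4. not (r and not r), w1
5. q, w1
6. not (r and not s), w1
7. r, w1
8. s, w1
Accessibility: w0Rw0, w0Rw1, w1Rw0, w1Rw1
The negation has an open branch (countermodel exists).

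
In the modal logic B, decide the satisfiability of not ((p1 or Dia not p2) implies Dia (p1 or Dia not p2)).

1. not ((p1 or Dia not p2) implies Dia (p1 or Dia not p2)), w0
2. p1 or Dia not p2, w0
3. not Dia (p1 or Dia not p2), w0
4. not (p1 or Dia not p2), w0
5. not p1, w0
6. not Dia not p2, w0
7. p2, w0
8. Dia not p2, w0
9. not p2, w1
10. not (p1 or Dia not p2), w1
11. not p1, w1
12. not Dia not p2, w1
13. p2, w1
Accessibility: w0Rw0, w0Rw1, w1Rw0, w1Rw1
Branch closes: p2 and not p2 both at w1.
Every branch closes; the branch above is one of them.

Unsatisfiable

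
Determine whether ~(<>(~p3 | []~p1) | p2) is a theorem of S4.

Tableau for the negation <>(~p3 | []~p1) | p2:
1. <>(~p3 | []~p1) | p2, u
2. p2, u
Accessibility: uRu
The negation has an open branch (countermodel exists).

Invalid (countermodel exists)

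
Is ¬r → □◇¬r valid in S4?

Tableau for the negation ¬(¬r → □◇¬r):
1. ¬(¬r → □◇¬r), w0
2. ¬r, w0   [¬→-rule on 1]
3. ¬□◇¬r, w0   [¬→-rule on 1]
4. ¬◇¬r, w1   [¬□-rule on 3: fresh world w1, w0Rw1]
5. r, w1   [¬◇-rule on 4 via w1Rw1]
Accessibility: w0Rw0, w0Rw1, w1Rw1
The negation has an open branch (countermodel exists).

No, not valid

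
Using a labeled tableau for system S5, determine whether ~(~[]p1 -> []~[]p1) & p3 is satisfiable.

1. ~(~[]p1 -> []~[]p1) & p3, u
2. ~(~[]p1 -> []~[]p1), u
3. p3, u
4. ~[]p1, u
5. ~[]~[]p1, u
6. ~p1, v
7. []p1, w
8. p1, u
9. p1, v
Accessibility: uRu, uRv, uRw, vRu, vRv, vRw, wRu, wRv, wRw
Branch closes: p1 and ~p1 both at v.
All branches of the tableau close; one closing branch shown above.

Unsatisfiable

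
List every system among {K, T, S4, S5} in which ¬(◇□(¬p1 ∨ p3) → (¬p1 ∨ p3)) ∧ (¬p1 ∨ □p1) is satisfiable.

K, T, S4

S5-tableau for the formula:
1. ¬(◇□(¬p1 ∨ p3) → (¬p1 ∨ p3)) ∧ (¬p1 ∨ □p1), 0
2. ¬(◇□(¬p1 ∨ p3) → (¬p1 ∨ p3)), 0
3. ¬p1 ∨ □p1, 0
4. ◇□(¬p1 ∨ p3), 0
5. ¬(¬p1 ∨ p3), 0
6. p1, 0
7. ¬p3, 0
8. □p1, 0
9. □(¬p1 ∨ p3), 1
10. p1, 1
11. ¬p1 ∨ p3, 0
12. ¬p1 ∨ p3, 1
13. p3, 0
Accessibility: 0R0, 0R1, 1R0, 1R1
Branch closes: p3 and ¬p3 both at 0.
Every branch closes (one shown): unsatisfiable in S5.
S4-tableau for the formula:
1. ¬(◇□(¬p1 ∨ p3) → (¬p1 ∨ p3)) ∧ (¬p1 ∨ □p1), 0
2. ¬(◇□(¬p1 ∨ p3) → (¬p1 ∨ p3)), 0
3. ¬p1 ∨ □p1, 0
4. ◇□(¬p1 ∨ p3), 0
5. ¬(¬p1 ∨ p3), 0
6. p1, 0
7. ¬p3, 0
8. □p1, 0
9. □(¬p1 ∨ p3), 1
10. p1, 1
11. ¬p1 ∨ p3, 1
12. p3, 1
Accessibility: 0R0, 0R1, 1R1
Complete open branch: satisfiable in S4, hence also in K, T (this S4-model is also a K-model and a T-model).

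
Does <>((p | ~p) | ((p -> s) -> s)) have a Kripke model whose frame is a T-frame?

Yes, satisfiable

1. <>((p | ~p) | ((p -> s) -> s)), u
2. (p | ~p) | ((p -> s) -> s), v   [<>-rule on 1: fresh world v, uRv]
3. (p -> s) -> s, v   [|-rule on 2 (branches; this branch)]
4. s, v   [->-rule on 3 (branches; this branch)]
Accessibility: uRu, uRv, vRv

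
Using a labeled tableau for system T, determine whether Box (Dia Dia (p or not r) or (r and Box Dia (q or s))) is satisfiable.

1. Box (Dia Dia (p or not r) or (r and Box Dia (q or s))), 0
2. Dia Dia (p or not r) or (r and Box Dia (q or s)), 0
3. r and Box Dia (q or s), 0
4. r, 0
5. Box Dia (q or s), 0
6. Dia (q or s), 0
7. q or s, 1
8. Dia Dia (p or not r) or (r and Box Dia (q or s)), 1
9. Dia (q or s), 1
10. s, 1
11. r and Box Dia (q or s), 1
12. r, 1
13. Box Dia (q or s), 1
14. q or s, 2
15. Dia (q or s), 2
16. s, 2
17. q or s, 3
18. s, 3
Accessibility: 0R0, 0R1, 1R1, 1R2, 2R2, 2R3, 3R3

Yes, satisfiable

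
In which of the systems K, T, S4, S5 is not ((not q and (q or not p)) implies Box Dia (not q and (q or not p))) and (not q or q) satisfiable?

S5-tableau for the formula:
1. not ((not q and (q or not p)) implies Box Dia (not q and (q or not p))) and (not q or q), w0
2. not ((not q and (q or not p)) implies Box Dia (not q and (q or not p))), w0
3. not q or q, w0
4. not q and (q or not p), w0
5. not Box Dia (not q and (q or not p)), w0
6. not q, w0
7. q or not p, w0
8. not p, w0
9. not Dia (not q and (q or not p)), w1
10. not (not q and (q or not p)), w0
11. not (not q and (q or not p)), w1
12. not (q or not p), w0
13. p, w0
Accessibility: w0Rw0, w0Rw1, w1Rw0, w1Rw1
Branch closes: p and not p both at w0.
Every branch closes (one shown): unsatisfiable in S5.
S4-tableau for the formula:
1. not ((not q and (q or not p)) implies Box Dia (not q and (q or not p))) and (not q or q), w0
2. not ((not q and (q or not p)) implies Box Dia (not q and (q or not p))), w0
3. not q or q, w0
4. not q and (q or not p), w0
5. not Box Dia (not q and (q or not p)), w0
6. not q, w0
7. q or not p, w0
8. not p, w0
9. not Dia (not q and (q or not p)), w1
10. not (not q and (q or not p)), w1
11. not (q or not p), w1
12. not q, w1
13. p, w1
Accessibility: w0Rw0, w0Rw1, w1Rw1
Complete open branch: satisfiable in S4, hence also in K, T (this S4-model is also a K-model and a T-model).

K, T, S4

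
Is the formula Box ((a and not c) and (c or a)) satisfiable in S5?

1. Box ((a and not c) and (c or a)), w0
2. (a and not c) and (c or a), w0
3. a and not c, w0
4. c or a, w0
5. a, w0
6. not c, w0
Accessibility: w0Rw0

Satisfiable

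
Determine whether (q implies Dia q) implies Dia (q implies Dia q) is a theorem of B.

Valid in B

Tableau for the negation not ((q implies Dia q) implies Dia (q implies Dia q)):
1. not ((q implies Dia q) implies Dia (q implies Dia q)), u
2. q implies Dia q, u
3. not Dia (q implies Dia q), u
4. not (q implies Dia q), u
5. q, u
6. not Dia q, u
7. not q, u
Accessibility: uRu
Branch closes: q and not q both at u.
All branches of the negation close; one closing branch shown above.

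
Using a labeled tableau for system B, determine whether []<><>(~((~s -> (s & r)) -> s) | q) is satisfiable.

1. []<><>(~((~s -> (s & r)) -> s) | q), w0
2. <><>(~((~s -> (s & r)) -> s) | q), w0
3. <>(~((~s -> (s & r)) -> s) | q), w1
4. <><>(~((~s -> (s & r)) -> s) | q), w1
5. ~((~s -> (s & r)) -> s) | q, w2
6. q, w2
7. <>(~((~s -> (s & r)) -> s) | q), w3
8. ~((~s -> (s & r)) -> s) | q, w4
9. q, w4
Accessibility: w0Rw0, w0Rw1, w1Rw0, w1Rw1, w1Rw2, w1Rw3, w2Rw1, w2Rw2, w3Rw1, w3Rw3, w3Rw4, w4Rw3, w4Rw4

Satisfiable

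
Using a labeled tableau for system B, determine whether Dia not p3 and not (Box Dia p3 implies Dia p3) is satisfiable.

1. Dia not p3 and not (Box Dia p3 implies Dia p3), 0
2. Dia not p3, 0   [and-rule on 1]
3. not (Box Dia p3 implies Dia p3), 0   [and-rule on 1]
4. Box Dia p3, 0   [neg-implies-rule on 3]
5. not Dia p3, 0   [neg-implies-rule on 3]
6. Dia p3, 0   [Box-rule on 4 via 0R0]
7. not p3, 0   [neg-Dia-rule on 5 via 0R0]
8. not p3, 1   [Dia-rule on 2: fresh world 1, 0R1]
9. Dia p3, 1   [Box-rule on 4 via 0R1]
10. p3, 2   [Dia-rule on 6: fresh world 2, 0R2]
11. Dia p3, 2   [Box-rule on 4 via 0R2]
12. not p3, 2   [neg-Dia-rule on 5 via 0R2]
Accessibility: 0R0, 0R1, 0R2, 1R0, 1R1, 2R0, 2R2
Branch closes: p3 and not p3 both at 2.
Every branch closes; the branch above is one of them.

Unsatisfiable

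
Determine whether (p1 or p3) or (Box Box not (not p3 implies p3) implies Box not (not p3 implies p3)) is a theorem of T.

Valid

Tableau for the negation not ((p1 or p3) or (Box Box not (not p3 implies p3) implies Box not (not p3 implies p3))):
1. not ((p1 or p3) or (Box Box not (not p3 implies p3) implies Box not (not p3 implies p3))), w0
2. not (p1 or p3), w0
3. not (Box Box not (not p3 implies p3) implies Box not (not p3 implies p3)), w0
4. not p1, w0
5. not p3, w0
6. Box Box not (not p3 implies p3), w0
7. not Box not (not p3 implies p3), w0
8. Box not (not p3 implies p3), w0
9. not (not p3 implies p3), w0
10. not p3 implies p3, w1
11. Box not (not p3 implies p3), w1
12. not (not p3 implies p3), w1
13. not p3, w1
14. p3, w1
Accessibility: w0Rw0, w0Rw1, w1Rw1
Branch closes: p3 and not p3 both at w1.
All branches of the negation close; one closing branch shown above.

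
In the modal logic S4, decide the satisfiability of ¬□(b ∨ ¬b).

Unsatisfiable

1. ¬□(b ∨ ¬b), u
2. ¬(b ∨ ¬b), v
3. ¬b, v
4. b, v
Accessibility: uRu, uRv, vRv
Branch closes: b and ¬b both at v.
All branches of the tableau close; one closing branch shown above.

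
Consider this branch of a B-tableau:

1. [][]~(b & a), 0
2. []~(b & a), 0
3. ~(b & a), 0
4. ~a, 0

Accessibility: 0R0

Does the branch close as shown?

No world carries both an atom and its negation.

No, open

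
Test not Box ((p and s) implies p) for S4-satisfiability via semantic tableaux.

1. not Box ((p and s) implies p), u
2. not ((p and s) implies p), v
3. p and s, v
4. not p, v
5. p, v
6. s, v
Accessibility: uRu, uRv, vRv
Branch closes: p and not p both at v.
(One branch shown.) All branches close.

No, unsatisfiable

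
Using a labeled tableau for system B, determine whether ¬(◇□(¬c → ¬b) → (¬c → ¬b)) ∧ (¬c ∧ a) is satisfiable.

1. ¬(◇□(¬c → ¬b) → (¬c → ¬b)) ∧ (¬c ∧ a), w0
2. ¬(◇□(¬c → ¬b) → (¬c → ¬b)), w0   [∧-rule on 1]
3. ¬c ∧ a, w0   [∧-rule on 1]
4. ◇□(¬c → ¬b), w0   [¬→-rule on 2]
5. ¬(¬c → ¬b), w0   [¬→-rule on 2]
6. ¬c, w0   [∧-rule on 3]
7. a, w0   [∧-rule on 3]
8. b, w0   [¬→-rule on 5]
9. □(¬c → ¬b), w1   [◇-rule on 4: fresh world w1, w0Rw1]
10. ¬c → ¬b, w0   [□-rule on 9 via w1Rw0]
11. ¬c → ¬b, w1   [□-rule on 9 via w1Rw1]
12. ¬b, w0   [→-rule on 10 (branches; this branch)]
Accessibility: w0Rw0, w0Rw1, w1Rw0, w1Rw1
Branch closes: b and ¬b both at w0.
(One branch shown.) All branches close.

No, unsatisfiable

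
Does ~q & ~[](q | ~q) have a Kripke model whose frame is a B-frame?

1. ~q & ~[](q | ~q), u
2. ~q, u
3. ~[](q | ~q), u
4. ~(q | ~q), v
5. ~q, v
6. q, v
Accessibility: uRu, uRv, vRu, vRv
Branch closes: q and ~q both at v.
Every branch closes; the branch above is one of them.

No, unsatisfiable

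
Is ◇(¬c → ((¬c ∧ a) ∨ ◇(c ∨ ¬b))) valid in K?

No, not valid

Tableau for the negation ¬◇(¬c → ((¬c ∧ a) ∨ ◇(c ∨ ¬b))):
1. ¬◇(¬c → ((¬c ∧ a) ∨ ◇(c ∨ ¬b))), w0
The negation has an open branch (countermodel exists).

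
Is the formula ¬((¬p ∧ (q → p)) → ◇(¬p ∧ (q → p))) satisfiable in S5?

No, unsatisfiable

1. ¬((¬p ∧ (q → p)) → ◇(¬p ∧ (q → p))), w0
2. ¬p ∧ (q → p), w0
3. ¬◇(¬p ∧ (q → p)), w0
4. ¬p, w0
5. q → p, w0
6. ¬(¬p ∧ (q → p)), w0
7. ¬q, w0
8. ¬(q → p), w0
9. q, w0
Accessibility: w0Rw0
Branch closes: q and ¬q both at w0.
All branches of the tableau close; one closing branch shown above.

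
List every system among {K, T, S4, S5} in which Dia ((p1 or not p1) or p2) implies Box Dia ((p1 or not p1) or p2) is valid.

T, S4, S5

K-tableau for the negation not (Dia ((p1 or not p1) or p2) implies Box Dia ((p1 or not p1) or p2)):
1. not (Dia ((p1 or not p1) or p2) implies Box Dia ((p1 or not p1) or p2)), w0
2. Dia ((p1 or not p1) or p2), w0   [neg-implies-rule on 1]
3. not Box Dia ((p1 or not p1) or p2), w0   [neg-implies-rule on 1]
4. (p1 or not p1) or p2, w1   [Dia-rule on 2: fresh world w1, w0Rw1]
5. p2, w1   [or-rule on 4 (branches; this branch)]
6. not Dia ((p1 or not p1) or p2), w2   [neg-Box-rule on 3: fresh world w2, w0Rw2]
Accessibility: w0Rw1, w0Rw2
Complete open branch: countermodel on a K-frame, so not valid in K.
T-tableau for the negation not (Dia ((p1 or not p1) or p2) implies Box Dia ((p1 or not p1) or p2)):
1. not (Dia ((p1 or not p1) or p2) implies Box Dia ((p1 or not p1) or p2)), w0
2. Dia ((p1 or not p1) or p2), w0   [neg-implies-rule on 1]
3. not Box Dia ((p1 or not p1) or p2), w0   [neg-implies-rule on 1]
4. (p1 or not p1) or p2, w1   [Dia-rule on 2: fresh world w1, w0Rw1]
5. p1 or not p1, w1   [or-rule on 4 (branches; this branch)]
6. not p1, w1   [or-rule on 5 (branches; this branch)]
7. not Dia ((p1 or not p1) or p2), w2   [neg-Box-rule on 3: fresh world w2, w0Rw2]
8. not ((p1 or not p1) or p2), w2   [neg-Dia-rule on 7 via w2Rw2]
9. not (p1 or not p1), w2   [neg-or-rule on 8]
10. not p2, w2   [neg-or-rule on 8]
11. not p1, w2   [neg-or-rule on 9]
12. p1, w2   [neg-or-rule on 9]
Accessibility: w0Rw0, w0Rw1, w0Rw2, w1Rw1, w2Rw2
Branch closes: p1 and not p1 both at w2.
Every branch closes (one shown): valid in T, hence also in S4, S5 (every theorem of T is a theorem of S4 and S5).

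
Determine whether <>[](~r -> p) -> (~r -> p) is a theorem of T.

Tableau for the negation ~(<>[](~r -> p) -> (~r -> p)):
1. ~(<>[](~r -> p) -> (~r -> p)), 0
2. <>[](~r -> p), 0   [~->-rule on 1]
3. ~(~r -> p), 0   [~->-rule on 1]
4. ~r, 0   [~->-rule on 3]
5. ~p, 0   [~->-rule on 3]
6. [](~r -> p), 1   [<>-rule on 2: fresh world 1, 0R1]
7. ~r -> p, 1   [[]-rule on 6 via 1R1]
8. p, 1   [->-rule on 7 (branches; this branch)]
Accessibility: 0R0, 0R1, 1R1
The negation has an open branch (countermodel exists).

Not valid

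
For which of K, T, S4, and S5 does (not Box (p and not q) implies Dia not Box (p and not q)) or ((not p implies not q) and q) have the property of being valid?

K-tableau for the negation not ((not Box (p and not q) implies Dia not Box (p and not q)) or ((not p implies not q) and q)):
1. not ((not Box (p and not q) implies Dia not Box (p and not q)) or ((not p implies not q) and q)), w0
2. not (not Box (p and not q) implies Dia not Box (p and not q)), w0   [neg-or-rule on 1]
3. not ((not p implies not q) and q), w0   [neg-or-rule on 1]
4. not Box (p and not q), w0   [neg-implies-rule on 2]
5. not Dia not Box (p and not q), w0   [neg-implies-rule on 2]
6. not q, w0   [neg-and-rule on 3 (branches; this branch)]
7. not (p and not q), w1   [neg-Box-rule on 4: fresh world w1, w0Rw1]
8. Box (p and not q), w1   [neg-Dia-rule on 5 via w0Rw1]
9. q, w1   [neg-and-rule on 7 (branches; this branch)]
Accessibility: w0Rw1
Complete open branch: countermodel on a K-frame, so not valid in K.
T-tableau for the negation not ((not Box (p and not q) implies Dia not Box (p and not q)) or ((not p implies not q) and q)):
1. not ((not Box (p and not q) implies Dia not Box (p and not q)) or ((not p implies not q) and q)), w0
2. not (not Box (p and not q) implies Dia not Box (p and not q)), w0   [neg-or-rule on 1]
3. not ((not p implies not q) and q), w0   [neg-or-rule on 1]
4. not Box (p and not q), w0   [neg-implies-rule on 2]
5. not Dia not Box (p and not q), w0   [neg-implies-rule on 2]
6. Box (p and not q), w0   [neg-Dia-rule on 5 via w0Rw0]
7. p and not q, w0   [Box-rule on 6 via w0Rw0]
8. p, w0   [and-rule on 7]
9. not q, w0   [and-rule on 7]
10. not (p and not q), w1   [neg-Box-rule on 4: fresh world w1, w0Rw1]
11. Box (p and not q), w1   [neg-Dia-rule on 5 via w0Rw1]
12. p and not q, w1   [Box-rule on 6 via w0Rw1]
13. p, w1   [and-rule on 12]
14. not q, w1   [and-rule on 12]
15. q, w1   [neg-and-rule on 10 (branches; this branch)]
Accessibility: w0Rw0, w0Rw1, w1Rw1
Branch closes: q and not q both at w1.
Every branch closes (one shown): valid in T, hence also in S4, S5 (every theorem of T is a theorem of S4 and S5).

T, S4, S5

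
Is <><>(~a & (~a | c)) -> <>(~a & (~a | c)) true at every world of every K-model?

Invalid (countermodel exists)

Tableau for the negation ~(<><>(~a & (~a | c)) -> <>(~a & (~a | c))):
1. ~(<><>(~a & (~a | c)) -> <>(~a & (~a | c))), u
2. <><>(~a & (~a | c)), u
3. ~<>(~a & (~a | c)), u
4. <>(~a & (~a | c)), v
5. ~(~a & (~a | c)), v
6. ~(~a | c), v
7. a, v
8. ~c, v
9. ~a & (~a | c), w
10. ~a, w
11. ~a | c, w
12. c, w
Accessibility: uRv, vRw
The negation has an open branch (countermodel exists).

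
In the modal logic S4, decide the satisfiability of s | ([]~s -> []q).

1. s | ([]~s -> []q), w0
2. []~s -> []q, w0
3. []q, w0
4. q, w0
Accessibility: w0Rw0

Satisfiable (open branch found)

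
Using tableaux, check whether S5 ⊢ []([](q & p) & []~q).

No, not valid

Tableau for the negation ~[]([](q & p) & []~q):
1. ~[]([](q & p) & []~q), w0
2. ~([](q & p) & []~q), w1
3. ~[]~q, w1
4. q, w2
Accessibility: w0Rw0, w0Rw1, w0Rw2, w1Rw0, w1Rw1, w1Rw2, w2Rw0, w2Rw1, w2Rw2
The negation has an open branch (countermodel exists).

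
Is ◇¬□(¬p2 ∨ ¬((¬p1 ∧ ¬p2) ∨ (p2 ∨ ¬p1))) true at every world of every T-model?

No, not valid

Tableau for the negation ¬◇¬□(¬p2 ∨ ¬((¬p1 ∧ ¬p2) ∨ (p2 ∨ ¬p1))):
1. ¬◇¬□(¬p2 ∨ ¬((¬p1 ∧ ¬p2) ∨ (p2 ∨ ¬p1))), u
2. □(¬p2 ∨ ¬((¬p1 ∧ ¬p2) ∨ (p2 ∨ ¬p1))), u   [¬◇-rule on 1 via uRu]
3. ¬p2 ∨ ¬((¬p1 ∧ ¬p2) ∨ (p2 ∨ ¬p1)), u   [□-rule on 2 via uRu]
4. ¬((¬p1 ∧ ¬p2) ∨ (p2 ∨ ¬p1)), u   [∨-rule on 3 (branches; this branch)]
5. ¬(¬p1 ∧ ¬p2), u   [¬∨-rule on 4]
6. ¬(p2 ∨ ¬p1), u   [¬∨-rule on 4]
7. ¬p2, u   [¬∨-rule on 6]
8. p1, u   [¬∨-rule on 6]
Accessibility: uRu
The negation has an open branch (countermodel exists).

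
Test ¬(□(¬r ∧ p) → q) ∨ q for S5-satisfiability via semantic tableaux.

1. ¬(□(¬r ∧ p) → q) ∨ q, u
2. q, u
Accessibility: uRu

Yes, satisfiable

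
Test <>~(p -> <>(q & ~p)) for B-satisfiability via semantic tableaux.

Yes, satisfiable

1. <>~(p -> <>(q & ~p)), w0
2. ~(p -> <>(q & ~p)), w1
3. p, w1
4. ~<>(q & ~p), w1
5. ~(q & ~p), w0
6. ~(q & ~p), w1
7. p, w0
Accessibility: w0Rw0, w0Rw1, w1Rw0, w1Rw1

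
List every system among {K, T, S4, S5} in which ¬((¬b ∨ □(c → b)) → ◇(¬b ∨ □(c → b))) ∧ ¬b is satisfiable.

K-tableau for the formula:
1. ¬((¬b ∨ □(c → b)) → ◇(¬b ∨ □(c → b))) ∧ ¬b, u
2. ¬((¬b ∨ □(c → b)) → ◇(¬b ∨ □(c → b))), u
3. ¬b, u
4. ¬b ∨ □(c → b), u
5. ¬◇(¬b ∨ □(c → b)), u
6. □(c → b), u
Complete open branch: satisfiable in K.
T-tableau for the formula:
1. ¬((¬b ∨ □(c → b)) → ◇(¬b ∨ □(c → b))) ∧ ¬b, u
2. ¬((¬b ∨ □(c → b)) → ◇(¬b ∨ □(c → b))), u
3. ¬b, u
4. ¬b ∨ □(c → b), u
5. ¬◇(¬b ∨ □(c → b)), u
6. ¬(¬b ∨ □(c → b)), u
7. b, u
8. ¬□(c → b), u
Accessibility: uRu
Branch closes: b and ¬b both at u.
Every branch closes (one shown): unsatisfiable in T, hence also in S4, S5 (every S4/S5-frame is a T-frame).

K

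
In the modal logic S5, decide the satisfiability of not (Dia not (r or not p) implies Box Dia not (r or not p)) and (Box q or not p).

1. not (Dia not (r or not p) implies Box Dia not (r or not p)) and (Box q or not p), u
2. not (Dia not (r or not p) implies Box Dia not (r or not p)), u   [and-rule on 1]
3. Box q or not p, u   [and-rule on 1]
4. Dia not (r or not p), u   [neg-implies-rule on 2]
5. not Box Dia not (r or not p), u   [neg-implies-rule on 2]
6. Box q, u   [or-rule on 3 (branches; this branch)]
7. q, u   [Box-rule on 6 via uRu]
8. not (r or not p), v   [Dia-rule on 4: fresh world v, uRv]
9. not r, v   [neg-or-rule on 8]
10. p, v   [neg-or-rule on 8]
11. q, v   [Box-rule on 6 via uRv]
12. not Dia not (r or not p), w   [neg-Box-rule on 5: fresh world w, uRw]
13. q, w   [Box-rule on 6 via uRw]
14. r or not p, u   [neg-Dia-rule on 12 via wRu]
15. r or not p, v   [neg-Dia-rule on 12 via wRv]
16. r or not p, w   [neg-Dia-rule on 12 via wRw]
17. not p, u   [or-rule on 14 (branches; this branch)]
18. not p, v   [or-rule on 15 (branches; this branch)]
Accessibility: uRu, uRv, uRw, vRu, vRv, vRw, wRu, wRv, wRw
Branch closes: p and not p both at v.
Every branch closes; the branch above is one of them.

No, unsatisfiable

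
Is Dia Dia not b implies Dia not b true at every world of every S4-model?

Tableau for the negation not (Dia Dia not b implies Dia not b):
1. not (Dia Dia not b implies Dia not b), u
2. Dia Dia not b, u
3. not Dia not b, u
4. b, u
5. Dia not b, v
6. b, v
7. not b, w
8. b, w
Accessibility: uRu, uRv, uRw, vRv, vRw, wRw
Branch closes: b and not b both at w.
Every branch of the negation's tableau closes; the branch above is one of them.

Valid in S4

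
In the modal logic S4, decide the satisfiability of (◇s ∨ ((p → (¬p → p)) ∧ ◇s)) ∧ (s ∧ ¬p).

1. (◇s ∨ ((p → (¬p → p)) ∧ ◇s)) ∧ (s ∧ ¬p), u
2. ◇s ∨ ((p → (¬p → p)) ∧ ◇s), u
3. s ∧ ¬p, u
4. s, u
5. ¬p, u
6. (p → (¬p → p)) ∧ ◇s, u
7. p → (¬p → p), u
8. ◇s, u
9. s, v
Accessibility: uRu, uRv, vRv

Satisfiable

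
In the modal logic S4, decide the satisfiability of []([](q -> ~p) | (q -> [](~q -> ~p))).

Yes, satisfiable

1. []([](q -> ~p) | (q -> [](~q -> ~p))), w0
2. [](q -> ~p) | (q -> [](~q -> ~p)), w0   [[]-rule on 1 via w0Rw0]
3. q -> [](~q -> ~p), w0   [|-rule on 2 (branches; this branch)]
4. [](~q -> ~p), w0   [->-rule on 3 (branches; this branch)]
5. ~q -> ~p, w0   [[]-rule on 4 via w0Rw0]
6. ~p, w0   [->-rule on 5 (branches; this branch)]
Accessibility: w0Rw0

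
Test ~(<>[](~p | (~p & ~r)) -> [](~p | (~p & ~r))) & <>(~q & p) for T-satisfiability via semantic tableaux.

1. ~(<>[](~p | (~p & ~r)) -> [](~p | (~p & ~r))) & <>(~q & p), u
2. ~(<>[](~p | (~p & ~r)) -> [](~p | (~p & ~r))), u   [&-rule on 1]
3. <>(~q & p), u   [&-rule on 1]
4. <>[](~p | (~p & ~r)), u   [~->-rule on 2]
5. ~[](~p | (~p & ~r)), u   [~->-rule on 2]
6. ~q & p, v   [<>-rule on 3: fresh world v, uRv]
7. ~q, v   [&-rule on 6]
8. p, v   [&-rule on 6]
9. [](~p | (~p & ~r)), w   [<>-rule on 4: fresh world w, uRw]
10. ~p | (~p & ~r), w   [[]-rule on 9 via wRw]
11. ~p & ~r, w   [|-rule on 10 (branches; this branch)]
12. ~p, w   [&-rule on 11]
13. ~r, w   [&-rule on 11]
14. ~(~p | (~p & ~r)), x   [~[]-rule on 5: fresh world x, uRx]
15. p, x   [~|-rule on 14]
16. ~(~p & ~r), x   [~|-rule on 14]
17. r, x   [~&-rule on 16 (branches; this branch)]
Accessibility: uRu, uRv, uRw, uRx, vRv, wRw, xRx

Yes, satisfiable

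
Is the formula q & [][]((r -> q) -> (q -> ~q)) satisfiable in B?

Unsatisfiable

1. q & [][]((r -> q) -> (q -> ~q)), w0
2. q, w0
3. [][]((r -> q) -> (q -> ~q)), w0
4. []((r -> q) -> (q -> ~q)), w0
5. (r -> q) -> (q -> ~q), w0
6. q -> ~q, w0
7. ~q, w0
Accessibility: w0Rw0
Branch closes: q and ~q both at w0.
(One branch shown.) All branches close.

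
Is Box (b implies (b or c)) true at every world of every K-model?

Valid

Tableau for the negation not Box (b implies (b or c)):
1. not Box (b implies (b or c)), 0
2. not (b implies (b or c)), 1   [neg-Box-rule on 1: fresh world 1, 0R1]
3. b, 1   [neg-implies-rule on 2]
4. not (b or c), 1   [neg-implies-rule on 2]
5. not b, 1   [neg-or-rule on 4]
6. not c, 1   [neg-or-rule on 4]
Accessibility: 0R1
Branch closes: b and not b both at 1.
All branches of the negation close; one closing branch shown above.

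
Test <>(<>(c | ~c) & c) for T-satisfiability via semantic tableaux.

1. <>(<>(c | ~c) & c), u
2. <>(c | ~c) & c, v
3. <>(c | ~c), v
4. c, v
5. c | ~c, w
6. ~c, w
Accessibility: uRu, uRv, vRv, vRw, wRw

Satisfiable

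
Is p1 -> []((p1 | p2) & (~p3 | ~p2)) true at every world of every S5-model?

Invalid (countermodel exists)

Tableau for the negation ~(p1 -> []((p1 | p2) & (~p3 | ~p2))):
1. ~(p1 -> []((p1 | p2) & (~p3 | ~p2))), u
2. p1, u
3. ~[]((p1 | p2) & (~p3 | ~p2)), u
4. ~((p1 | p2) & (~p3 | ~p2)), v
5. ~(~p3 | ~p2), v
6. p3, v
7. p2, v
Accessibility: uRu, uRv, vRu, vRv
The negation has an open branch (countermodel exists).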